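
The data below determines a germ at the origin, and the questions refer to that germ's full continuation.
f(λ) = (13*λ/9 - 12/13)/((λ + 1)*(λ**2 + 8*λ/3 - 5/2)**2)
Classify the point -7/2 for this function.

Denominator factors: λ + 1 = -5/2 at λ = -7/2; λ**2 + 8*λ/3 - 5/2 = 5/12 at λ = -7/2 — none vanishes.
So the germ continues analytically to -7/2.

The point is a regular point.


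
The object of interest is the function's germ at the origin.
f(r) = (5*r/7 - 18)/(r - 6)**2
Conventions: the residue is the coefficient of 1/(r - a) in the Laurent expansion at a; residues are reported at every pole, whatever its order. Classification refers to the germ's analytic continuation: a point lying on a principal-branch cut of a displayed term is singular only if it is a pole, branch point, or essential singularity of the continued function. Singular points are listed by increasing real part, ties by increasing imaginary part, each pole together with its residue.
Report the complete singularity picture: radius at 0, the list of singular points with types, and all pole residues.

Radius of convergence at 0: 6.
At 6: a pole of order 2; residue 5/7.

Denominator factor (r - 6)^2: pole of order 2 at 6, modulus 6.
The radius of convergence is the smallest modulus among the singular points: 6.
At the order-2 pole 6 set g(r) = (r - (6))^2*f(r) = 5*r/7 - 18.
Order-2 pole: residue = g'(a); g'(6) = 5/7, so the residue is 5/7.


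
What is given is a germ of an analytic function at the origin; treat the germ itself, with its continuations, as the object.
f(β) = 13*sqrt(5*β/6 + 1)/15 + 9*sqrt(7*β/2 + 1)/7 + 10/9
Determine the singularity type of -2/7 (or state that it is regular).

The term (9/7)*sqrt(1 - β/(-2/7)) has argument 1 - -2/7/(-2/7) = 0 at -2/7: a square-root (algebraic, two-sheeted) branch point; the remaining terms are analytic or single-valued there.

The point is an algebraic (square-root) branch point.


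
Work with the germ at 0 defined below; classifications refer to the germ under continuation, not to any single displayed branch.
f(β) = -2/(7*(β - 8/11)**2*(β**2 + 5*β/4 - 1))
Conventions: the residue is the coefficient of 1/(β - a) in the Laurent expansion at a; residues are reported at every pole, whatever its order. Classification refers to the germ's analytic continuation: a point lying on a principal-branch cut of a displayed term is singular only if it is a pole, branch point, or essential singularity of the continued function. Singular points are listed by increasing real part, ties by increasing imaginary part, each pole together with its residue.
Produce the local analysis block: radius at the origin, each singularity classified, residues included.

Denominator factor (β - 8/11)^2: pole of order 2 at 8/11, modulus 8/11.
Denominator factor (β**2 + 5*β/4 - 1): discriminant 89/16, real irrational roots -5/8 + (1/8)*sqrt(89) and -5/8 - (1/8)*sqrt(89); poles of order 1, moduli -5/8 + (1/8)*sqrt(89) and 5/8 + (1/8)*sqrt(89).
The radius of convergence is the smallest modulus among the singular points: -5/8 + (1/8)*sqrt(89).
The factor β**2 + 5*β/4 - 1 splits as (β - a)(β - a') with a = -5/8 - (1/8)*sqrt(89), a' = -5/8 + (1/8)*sqrt(89). At the order-1 pole a set g(β) = (β - a)*f(β) = [-2/(7*(β - 8/11)**2)] / (β - a').
Simple pole: residue = g(a) at a = -5/8 - (1/8)*sqrt(89), which is -22627/11236 + (1508265/7000028)*sqrt(89).
The factor β**2 + 5*β/4 - 1 splits as (β - a)(β - a') with a = -5/8 + (1/8)*sqrt(89), a' = -5/8 - (1/8)*sqrt(89). At the order-1 pole a set g(β) = (β - a)*f(β) = [-2/(7*(β - 8/11)**2)] / (β - a').
Simple pole: residue = g(a) at a = -5/8 + (1/8)*sqrt(89), which is -22627/11236 - (1508265/7000028)*sqrt(89).
At the order-2 pole 8/11 set g(β) = (β - (8/11))^2*f(β) = -2/(7*(β**2 + 5*β/4 - 1)).
Order-2 pole: residue = g'(a); g'(8/11) = 22627/5618, so the residue is 22627/5618.
List the singular points by increasing real part (a conjugate pair: the negative imaginary part first).

Radius of convergence at 0: -5/8 + (1/8)*sqrt(89).
At -5/8 - (1/8)*sqrt(89): a pole of order 1; residue -22627/11236 + (1508265/7000028)*sqrt(89).
At -5/8 + (1/8)*sqrt(89): a pole of order 1; residue -22627/11236 - (1508265/7000028)*sqrt(89).
At 8/11: a pole of order 2; residue 22627/5618.


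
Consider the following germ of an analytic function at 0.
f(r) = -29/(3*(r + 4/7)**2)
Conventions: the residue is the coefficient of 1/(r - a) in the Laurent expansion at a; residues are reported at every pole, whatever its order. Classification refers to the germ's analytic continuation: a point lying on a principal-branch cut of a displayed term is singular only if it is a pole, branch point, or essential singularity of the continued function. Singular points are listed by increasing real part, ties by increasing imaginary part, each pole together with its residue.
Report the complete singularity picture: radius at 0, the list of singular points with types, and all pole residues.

Radius of convergence at 0: 4/7.
At -4/7: a pole of order 2; residue 0.

Denominator factor (r + 4/7)^2: pole of order 2 at -4/7, modulus 4/7.
The radius of convergence is the smallest modulus among the singular points: 4/7.
At the order-2 pole -4/7 set g(r) = (r - (-4/7))^2*f(r) = -29/3.
Order-2 pole: residue = g'(a); g'(-4/7) = 0, so the residue is 0.


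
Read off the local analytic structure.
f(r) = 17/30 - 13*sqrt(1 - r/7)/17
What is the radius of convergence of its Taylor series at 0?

Branch term (-13/17)*sqrt(1 - r/(7)): its argument vanishes at r = 7, a square-root branch point, modulus 7.
The radius of convergence is the smallest modulus among the singular points: 7.

The radius of convergence is 7.


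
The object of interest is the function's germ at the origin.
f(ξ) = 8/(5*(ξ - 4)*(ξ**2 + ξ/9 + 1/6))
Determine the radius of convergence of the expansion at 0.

The radius of convergence is (1/6)*sqrt(6).

Denominator factor (ξ**2 + ξ/9 + 1/6): discriminant -53/81, complex-conjugate roots (-1/18) + ((1/18)*sqrt(53))*i and (-1/18) - ((1/18)*sqrt(53))*i; poles of order 1, moduli (1/6)*sqrt(6) and (1/6)*sqrt(6).
Denominator factor (ξ - 4): pole of order 1 at 4, modulus 4.
The radius of convergence is the smallest modulus among the singular points: (1/6)*sqrt(6).


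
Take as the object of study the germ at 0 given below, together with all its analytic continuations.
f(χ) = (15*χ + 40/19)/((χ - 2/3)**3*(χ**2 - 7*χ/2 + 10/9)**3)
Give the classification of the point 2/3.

The denominator factor χ - 2/3 vanishes at 2/3 and appears to the power 3; the numerator there equals 230/19, nonzero, and no other factor vanishes.
Hence a pole whose order is the multiplicity, 3.

The point is a pole of order 3.


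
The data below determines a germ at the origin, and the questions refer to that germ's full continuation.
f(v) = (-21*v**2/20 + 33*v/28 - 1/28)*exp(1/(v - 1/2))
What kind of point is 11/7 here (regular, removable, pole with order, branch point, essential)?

The point is a regular point.

There is no denominator, hence no pole anywhere.
The essential point of exp(1/(v - (1/2))) is 1/2, not 11/7.
So the germ continues analytically to 11/7.


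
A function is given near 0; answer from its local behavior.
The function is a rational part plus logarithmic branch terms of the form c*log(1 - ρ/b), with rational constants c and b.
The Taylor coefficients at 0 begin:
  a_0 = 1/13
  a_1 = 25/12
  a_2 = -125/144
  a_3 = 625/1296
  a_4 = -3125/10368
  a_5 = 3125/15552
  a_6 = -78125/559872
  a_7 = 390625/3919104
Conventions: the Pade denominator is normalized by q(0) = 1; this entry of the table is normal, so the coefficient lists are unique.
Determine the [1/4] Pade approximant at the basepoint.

Taylor coefficients needed (read off): a_0 = 1/13, a_1 = 25/12, a_2 = -125/144, a_3 = 625/1296, a_4 = -3125/10368, a_5 = 3125/15552.
Write the denominator as Q(ρ) = 1 + q1*ρ + q2*ρ^2 + q3*ρ^3 + q4*ρ^4. Requiring Q*f - P = O(ρ^6) with deg P <= 1 kills the coefficients of ρ^2..ρ^5 in Q*f:
  ρ^2: a_2 + q1*a_1 + q2*a_0 = 0, i.e. -125/144 + (25/12)*q1 + (1/13)*q2 = 0.
  ρ^3: a_3 + q1*a_2 + q2*a_1 + q3*a_0 = 0, i.e. 625/1296 + (-125/144)*q1 + (25/12)*q2 + (1/13)*q3 = 0.
  ρ^4: a_4 + q1*a_3 + q2*a_2 + q3*a_1 + q4*a_0 = 0, i.e. -3125/10368 + (625/1296)*q1 + (-125/144)*q2 + (25/12)*q3 + (1/13)*q4 = 0.
  ρ^5: a_5 + q1*a_4 + q2*a_3 + q3*a_2 + q4*a_1 = 0, i.e. 3125/15552 + (-3125/10368)*q1 + (625/1296)*q2 + (-125/144)*q3 + (25/12)*q4 = 0.
Solving this linear system: q1 = 4335223/10351452, q2 = -3594175/62108712, q3 = 107670875/4471827264, q4 = -24708125/1987478784.
The numerator is Q*f truncated at degree 1: P0 = a_0 = 1/13; P1 = a_1 + q1*a_0 = 71171762/33642219.

The Pade approximant has numerator coefficients [1/13, 71171762/33642219]; denominator coefficients [1, 4335223/10351452, -3594175/62108712, 107670875/4471827264, -24708125/1987478784].


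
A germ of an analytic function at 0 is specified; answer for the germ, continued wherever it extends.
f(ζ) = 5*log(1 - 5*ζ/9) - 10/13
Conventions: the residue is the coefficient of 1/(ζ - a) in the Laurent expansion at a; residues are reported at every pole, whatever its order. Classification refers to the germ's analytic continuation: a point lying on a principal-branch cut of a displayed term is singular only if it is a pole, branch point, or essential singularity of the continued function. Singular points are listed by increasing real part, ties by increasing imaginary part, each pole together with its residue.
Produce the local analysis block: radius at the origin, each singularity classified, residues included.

Radius of convergence at 0: 9/5.
At 9/5: a logarithmic branch point.

Branch term (5)*log(1 - ζ/(9/5)): its argument vanishes at ζ = 9/5, a logarithmic branch point, modulus 9/5.
The radius of convergence is the smallest modulus among the singular points: 9/5.


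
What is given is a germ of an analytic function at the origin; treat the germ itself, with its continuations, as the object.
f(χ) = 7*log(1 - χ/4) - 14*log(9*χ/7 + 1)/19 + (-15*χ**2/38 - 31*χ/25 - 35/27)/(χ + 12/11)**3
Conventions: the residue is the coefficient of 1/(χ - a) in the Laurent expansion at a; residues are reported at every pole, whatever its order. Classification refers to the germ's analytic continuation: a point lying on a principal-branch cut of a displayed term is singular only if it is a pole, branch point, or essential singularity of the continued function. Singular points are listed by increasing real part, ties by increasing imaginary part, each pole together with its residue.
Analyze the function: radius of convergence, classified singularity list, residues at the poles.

Denominator factor (χ + 12/11)^3: pole of order 3 at -12/11, modulus 12/11.
Branch term (-14/19)*log(1 - χ/(-7/9)): its argument vanishes at χ = -7/9, a logarithmic branch point, modulus 7/9.
Branch term (7)*log(1 - χ/(4)): its argument vanishes at χ = 4, a logarithmic branch point, modulus 4.
The radius of convergence is the smallest modulus among the singular points: 7/9.
The branch terms are analytic at -12/11 and contribute nothing to the residue; only the rational part matters.
At the order-3 pole -12/11 set g(χ) = (χ - (-12/11))^3*(rational part) = -15*χ**2/38 - 31*χ/25 - 35/27.
Order-3 pole: residue = g''(a)/2; g''(-12/11) = -15/19, so the residue is -15/38.
List the singular points by increasing real part (a conjugate pair: the negative imaginary part first).

Radius of convergence at 0: 7/9.
At -12/11: a pole of order 3; residue -15/38.
At -7/9: a logarithmic branch point.
At 4: a logarithmic branch point.


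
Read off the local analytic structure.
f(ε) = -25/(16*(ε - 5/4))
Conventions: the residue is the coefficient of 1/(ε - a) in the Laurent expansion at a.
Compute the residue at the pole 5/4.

The residue is -25/16.

At the order-1 pole 5/4 set g(ε) = (ε - (5/4))*f(ε) = -25/16.
Simple pole: residue = g(a) at a = 5/4, which is -25/16.


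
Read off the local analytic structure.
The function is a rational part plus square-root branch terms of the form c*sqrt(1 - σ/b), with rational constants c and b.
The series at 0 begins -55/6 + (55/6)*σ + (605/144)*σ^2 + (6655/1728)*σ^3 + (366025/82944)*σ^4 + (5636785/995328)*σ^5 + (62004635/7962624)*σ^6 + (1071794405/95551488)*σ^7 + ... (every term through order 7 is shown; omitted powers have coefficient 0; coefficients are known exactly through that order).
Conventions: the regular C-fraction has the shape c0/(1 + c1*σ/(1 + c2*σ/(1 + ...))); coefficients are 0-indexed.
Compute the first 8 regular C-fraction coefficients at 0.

The regular C-fraction coefficients are [-55/6, 1, -35/24, -121/840, -649/840, -385/1416, -913/1416, -649/1992].

Taylor coefficients (read off): a_0 = -55/6, a_1 = 55/6, a_2 = 605/144, a_3 = 6655/1728, a_4 = 366025/82944, a_5 = 5636785/995328, a_6 = 62004635/7962624, a_7 = 1071794405/95551488.
c0 = a_0 = -55/6. Peel one level at a time: if S = 1 + c*σ/S' with S'(0) = 1, then c is the σ-coefficient of S and S' = c*σ/(S - 1).
S_1 = c0/f = 1 + (1)*σ + (35/24)*σ^2 + ...; c1 = 1.
S_2 = c1*σ/(S_1 - 1) = 1 + (-35/24)*σ + (-121/576)*σ^2 + ...; c2 = -35/24.
S_3 = c2*σ/(S_2 - 1) = 1 + (-121/840)*σ + (-78529/705600)*σ^2 + ...; c3 = -121/840.
S_4 = c3*σ/(S_3 - 1) = 1 + (-649/840)*σ + (-121/576)*σ^2 + ...; c4 = -649/840.
S_5 = c4*σ/(S_4 - 1) = 1 + (-385/1416)*σ + (-351505/2005056)*σ^2 + ...; c5 = -385/1416.
S_6 = c5*σ/(S_5 - 1) = 1 + (-913/1416)*σ + (-121/576)*σ^2 + ...; c6 = -913/1416.
S_7 = c6*σ/(S_6 - 1) = 1 + (-649/1992)*σ + ...; c7 = -649/1992.


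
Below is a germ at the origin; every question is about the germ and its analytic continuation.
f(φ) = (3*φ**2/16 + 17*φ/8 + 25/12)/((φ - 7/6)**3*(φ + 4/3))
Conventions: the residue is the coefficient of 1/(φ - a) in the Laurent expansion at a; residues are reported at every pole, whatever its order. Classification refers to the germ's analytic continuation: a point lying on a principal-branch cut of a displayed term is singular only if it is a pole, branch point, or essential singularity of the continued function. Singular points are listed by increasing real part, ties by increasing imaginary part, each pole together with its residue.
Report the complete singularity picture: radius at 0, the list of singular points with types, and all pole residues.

Denominator factor (φ + 4/3): pole of order 1 at -4/3, modulus 4/3.
Denominator factor (φ - 7/6)^3: pole of order 3 at 7/6, modulus 7/6.
The radius of convergence is the smallest modulus among the singular points: 7/6.
At the order-1 pole -4/3 set g(φ) = (φ - (-4/3))*f(φ) = (3*φ**2/16 + 17*φ/8 + 25/12)/(φ - 7/6)**3.
Simple pole: residue = g(a) at a = -4/3, which is 2/75.
At the order-3 pole 7/6 set g(φ) = (φ - (7/6))^3*f(φ) = (3*φ**2/16 + 17*φ/8 + 25/12)/(φ + 4/3).
Order-3 pole: residue = g''(a)/2; g''(7/6) = -4/75, so the residue is -2/75.
List the singular points by increasing real part (a conjugate pair: the negative imaginary part first).

Radius of convergence at 0: 7/6.
At -4/3: a pole of order 1; residue 2/75.
At 7/6: a pole of order 3; residue -2/75.


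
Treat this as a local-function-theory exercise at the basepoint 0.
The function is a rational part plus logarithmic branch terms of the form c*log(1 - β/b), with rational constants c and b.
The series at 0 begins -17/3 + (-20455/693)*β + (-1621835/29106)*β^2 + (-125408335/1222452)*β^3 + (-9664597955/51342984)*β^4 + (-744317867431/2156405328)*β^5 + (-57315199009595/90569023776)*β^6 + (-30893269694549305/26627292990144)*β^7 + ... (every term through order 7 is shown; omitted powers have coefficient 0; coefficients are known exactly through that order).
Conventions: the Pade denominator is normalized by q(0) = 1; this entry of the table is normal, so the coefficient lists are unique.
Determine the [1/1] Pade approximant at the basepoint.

The Pade approximant has numerator coefficients [-17/3, -35568727/1890042]; denominator coefficients [1, -324367/171822].

Taylor coefficients needed (read off): a_0 = -17/3, a_1 = -20455/693, a_2 = -1621835/29106.
Write the denominator as Q(β) = 1 + q1*β. Requiring Q*f - P = O(β^3) with deg P <= 1 kills the coefficients of β^2..β^2 in Q*f:
  β^2: a_2 + q1*a_1 = 0, i.e. -1621835/29106 + (-20455/693)*q1 = 0.
Solving this linear system: q1 = -324367/171822.
The numerator is Q*f truncated at degree 1: P0 = a_0 = -17/3; P1 = a_1 + q1*a_0 = -35568727/1890042.


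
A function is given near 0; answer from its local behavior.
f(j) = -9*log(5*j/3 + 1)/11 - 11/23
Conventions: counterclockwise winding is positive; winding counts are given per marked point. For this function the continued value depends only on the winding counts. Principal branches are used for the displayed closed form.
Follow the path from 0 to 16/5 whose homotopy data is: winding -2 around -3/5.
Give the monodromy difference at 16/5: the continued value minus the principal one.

The rational part is single-valued and drops out of the difference; each branch term changes only by its own monodromy.
(-9/11)*log(1 - j/(-3/5)): each positive loop around -3/5 adds 2*pi*i to the log, so winding -2 contributes (-9/11)*(-2)*2*pi*i = (36/11)*pi*i.
Summing the contributions at j = 16/5 gives (36/11)*pi*i.

Continued minus principal equals (36/11)*pi*i.


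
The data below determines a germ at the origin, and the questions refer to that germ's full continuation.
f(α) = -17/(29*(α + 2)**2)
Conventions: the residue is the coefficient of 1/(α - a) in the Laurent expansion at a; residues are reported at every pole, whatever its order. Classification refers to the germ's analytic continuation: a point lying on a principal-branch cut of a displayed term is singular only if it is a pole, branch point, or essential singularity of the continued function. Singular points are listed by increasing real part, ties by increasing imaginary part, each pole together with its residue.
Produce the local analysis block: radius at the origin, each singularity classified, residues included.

Radius of convergence at 0: 2.
At -2: a pole of order 2; residue 0.

Denominator factor (α + 2)^2: pole of order 2 at -2, modulus 2.
The radius of convergence is the smallest modulus among the singular points: 2.
At the order-2 pole -2 set g(α) = (α - (-2))^2*f(α) = -17/29.
Order-2 pole: residue = g'(a); g'(-2) = 0, so the residue is 0.


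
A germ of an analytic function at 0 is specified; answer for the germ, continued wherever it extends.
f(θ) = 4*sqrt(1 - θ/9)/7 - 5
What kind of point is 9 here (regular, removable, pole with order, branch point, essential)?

The point is an algebraic (square-root) branch point.

The term (4/7)*sqrt(1 - θ/(9)) has argument 1 - 9/(9) = 0 at 9: a square-root (algebraic, two-sheeted) branch point; the remaining terms are analytic or single-valued there.


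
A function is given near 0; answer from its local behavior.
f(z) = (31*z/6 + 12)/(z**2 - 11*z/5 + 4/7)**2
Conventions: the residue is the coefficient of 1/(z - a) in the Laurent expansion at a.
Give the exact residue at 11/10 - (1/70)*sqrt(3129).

The factor z**2 - 11*z/5 + 4/7 splits as (z - a)(z - a') with a = 11/10 - (1/70)*sqrt(3129), a' = 11/10 + (1/70)*sqrt(3129). At the order-2 pole a set g(z) = (z - a)^2*f(z) = [31*z/6 + 12] / (z - a')^2.
Order-2 pole: residue = g'(a); g'(11/10 - (1/70)*sqrt(3129)) = (185675/1198854)*sqrt(3129), so the residue is (185675/1198854)*sqrt(3129).

The residue is (185675/1198854)*sqrt(3129).


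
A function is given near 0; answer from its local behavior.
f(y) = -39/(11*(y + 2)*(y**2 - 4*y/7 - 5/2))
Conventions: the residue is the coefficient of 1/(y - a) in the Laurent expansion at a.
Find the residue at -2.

The residue is -546/407.

At the order-1 pole -2 set g(y) = (y - (-2))*f(y) = -39/(11*(y**2 - 4*y/7 - 5/2)).
Simple pole: residue = g(a) at a = -2, which is -546/407.


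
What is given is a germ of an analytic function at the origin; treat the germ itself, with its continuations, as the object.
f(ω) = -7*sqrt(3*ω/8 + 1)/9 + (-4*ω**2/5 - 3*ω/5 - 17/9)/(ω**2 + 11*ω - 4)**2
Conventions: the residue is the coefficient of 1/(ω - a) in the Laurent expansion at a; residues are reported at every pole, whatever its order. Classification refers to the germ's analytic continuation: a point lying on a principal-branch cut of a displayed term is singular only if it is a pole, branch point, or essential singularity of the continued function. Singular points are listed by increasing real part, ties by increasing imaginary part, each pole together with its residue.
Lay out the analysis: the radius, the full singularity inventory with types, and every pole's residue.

Radius of convergence at 0: -11/2 + (1/2)*sqrt(137).
At -11/2 - (1/2)*sqrt(137): a pole of order 2; residue (83/168921)*sqrt(137).
At -8/3: an algebraic (square-root) branch point.
At -11/2 + (1/2)*sqrt(137): a pole of order 2; residue -(83/168921)*sqrt(137).


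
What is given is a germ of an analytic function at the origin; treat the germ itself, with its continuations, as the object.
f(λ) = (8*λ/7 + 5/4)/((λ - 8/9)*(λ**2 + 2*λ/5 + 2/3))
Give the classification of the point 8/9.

The denominator factor λ - 8/9 vanishes at 8/9 and appears to the power 1; the numerator there equals 571/252, nonzero, and no other factor vanishes.
Hence a pole whose order is the multiplicity, 1.

The point is a pole of order 1.


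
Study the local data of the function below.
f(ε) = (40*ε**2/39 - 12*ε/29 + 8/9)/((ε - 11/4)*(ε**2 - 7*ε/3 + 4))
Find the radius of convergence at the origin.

The radius of convergence is 2.

Denominator factor (ε**2 - 7*ε/3 + 4): discriminant -95/9, complex-conjugate roots (7/6) + ((1/6)*sqrt(95))*i and (7/6) - ((1/6)*sqrt(95))*i; poles of order 1, moduli 2 and 2.
Denominator factor (ε - 11/4): pole of order 1 at 11/4, modulus 11/4.
The radius of convergence is the smallest modulus among the singular points: 2.


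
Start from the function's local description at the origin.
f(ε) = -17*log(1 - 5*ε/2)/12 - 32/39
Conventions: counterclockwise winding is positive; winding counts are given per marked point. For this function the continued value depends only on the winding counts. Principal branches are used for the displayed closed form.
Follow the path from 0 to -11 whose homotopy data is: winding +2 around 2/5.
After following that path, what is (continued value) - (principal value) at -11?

Continued minus principal equals -(17/3)*pi*i.

The rational part is single-valued and drops out of the difference; each branch term changes only by its own monodromy.
(-17/12)*log(1 - ε/(2/5)): each positive loop around 2/5 adds 2*pi*i to the log, so winding +2 contributes (-17/12)*(2)*2*pi*i = -(17/3)*pi*i.
Summing the contributions at ε = -11 gives -(17/3)*pi*i.


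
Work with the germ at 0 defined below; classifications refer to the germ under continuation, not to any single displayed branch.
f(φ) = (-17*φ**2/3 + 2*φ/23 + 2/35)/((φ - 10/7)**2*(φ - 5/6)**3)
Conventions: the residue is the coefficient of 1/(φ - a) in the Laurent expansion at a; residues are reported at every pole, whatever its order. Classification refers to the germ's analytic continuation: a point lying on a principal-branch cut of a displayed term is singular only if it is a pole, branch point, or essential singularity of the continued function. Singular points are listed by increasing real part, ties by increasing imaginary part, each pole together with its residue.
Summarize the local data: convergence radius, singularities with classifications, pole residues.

Denominator factor (φ - 5/6)^3: pole of order 3 at 5/6, modulus 5/6.
Denominator factor (φ - 10/7)^2: pole of order 2 at 10/7, modulus 10/7.
The radius of convergence is the smallest modulus among the singular points: 5/6.
At the order-3 pole 5/6 set g(φ) = (φ - (5/6))^3*f(φ) = (-17*φ**2/3 + 2*φ/23 + 2/35)/(φ - 10/7)**2.
Order-3 pole: residue = g''(a)/2; g''(5/6) = -17580461472/44921875, so the residue is -8790230736/44921875.
At the order-2 pole 10/7 set g(φ) = (φ - (10/7))^2*f(φ) = (-17*φ**2/3 + 2*φ/23 + 2/35)/(φ - 5/6)**3.
Order-2 pole: residue = g'(a); g'(10/7) = 8790230736/44921875, so the residue is 8790230736/44921875.
List the singular points by increasing real part (a conjugate pair: the negative imaginary part first).

Radius of convergence at 0: 5/6.
At 5/6: a pole of order 3; residue -8790230736/44921875.
At 10/7: a pole of order 2; residue 8790230736/44921875.


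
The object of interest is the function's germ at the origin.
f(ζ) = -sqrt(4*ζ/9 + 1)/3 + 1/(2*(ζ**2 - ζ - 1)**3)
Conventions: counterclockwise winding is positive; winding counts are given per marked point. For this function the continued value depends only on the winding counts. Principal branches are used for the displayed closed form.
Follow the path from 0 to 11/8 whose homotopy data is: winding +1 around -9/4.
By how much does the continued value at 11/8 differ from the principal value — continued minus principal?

Continued minus principal equals (1/9)*sqrt(58).

The rational part is single-valued and drops out of the difference; each branch term changes only by its own monodromy.
(-1/3)*sqrt(1 - ζ/(-9/4)): winding +1 is odd, the square root flips sign, contributing -2*(-1/3)*sqrt(1 - (11/8)/(-9/4)) = -2*(-1/3)*sqrt(29/18) = (1/9)*sqrt(58).
Summing the contributions at ζ = 11/8 gives (1/9)*sqrt(58).


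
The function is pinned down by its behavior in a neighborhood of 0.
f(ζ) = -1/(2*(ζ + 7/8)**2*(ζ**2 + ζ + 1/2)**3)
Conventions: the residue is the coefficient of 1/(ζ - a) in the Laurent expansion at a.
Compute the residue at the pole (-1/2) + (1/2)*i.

The residue is (9437184/390625) + (4087488/390625)*i.

The factor ζ**2 + ζ + 1/2 splits as (ζ - a)(ζ - a') with a = (-1/2) + (1/2)*i, a' = (-1/2) - (1/2)*i. At the order-3 pole a set g(ζ) = (ζ - a)^3*f(ζ) = [-1/(2*(ζ + 7/8)**2)] / (ζ - a')^3.
Order-3 pole: residue = g''(a)/2; g''((-1/2) + (1/2)*i) = (18874368/390625) + (8174976/390625)*i, so the residue is (9437184/390625) + (4087488/390625)*i.


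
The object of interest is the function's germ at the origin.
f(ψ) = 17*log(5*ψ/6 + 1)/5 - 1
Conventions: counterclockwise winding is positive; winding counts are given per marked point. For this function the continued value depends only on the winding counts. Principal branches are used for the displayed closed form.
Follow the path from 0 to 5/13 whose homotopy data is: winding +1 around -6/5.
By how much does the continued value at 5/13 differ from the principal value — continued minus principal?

Continued minus principal equals (34/5)*pi*i.

The rational part is single-valued and drops out of the difference; each branch term changes only by its own monodromy.
(17/5)*log(1 - ψ/(-6/5)): each positive loop around -6/5 adds 2*pi*i to the log, so winding +1 contributes (17/5)*(1)*2*pi*i = (34/5)*pi*i.
Summing the contributions at ψ = 5/13 gives (34/5)*pi*i.


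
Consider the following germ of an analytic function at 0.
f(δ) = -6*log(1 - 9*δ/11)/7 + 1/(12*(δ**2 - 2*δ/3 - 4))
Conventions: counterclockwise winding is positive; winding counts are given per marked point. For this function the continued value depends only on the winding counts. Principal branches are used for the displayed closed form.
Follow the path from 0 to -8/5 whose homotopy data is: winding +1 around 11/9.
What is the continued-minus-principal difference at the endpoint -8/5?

The rational part is single-valued and drops out of the difference; each branch term changes only by its own monodromy.
(-6/7)*log(1 - δ/(11/9)): each positive loop around 11/9 adds 2*pi*i to the log, so winding +1 contributes (-6/7)*(1)*2*pi*i = -(12/7)*pi*i.
Summing the contributions at δ = -8/5 gives -(12/7)*pi*i.

Continued minus principal equals -(12/7)*pi*i.


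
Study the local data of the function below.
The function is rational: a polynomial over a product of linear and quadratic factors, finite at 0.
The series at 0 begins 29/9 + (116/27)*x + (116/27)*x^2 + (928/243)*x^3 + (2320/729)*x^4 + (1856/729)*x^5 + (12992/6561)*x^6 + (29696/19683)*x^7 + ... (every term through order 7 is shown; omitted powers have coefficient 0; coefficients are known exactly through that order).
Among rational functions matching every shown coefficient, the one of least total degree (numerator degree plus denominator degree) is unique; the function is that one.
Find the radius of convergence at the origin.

No rational of total degree below 2 reproduces all 8 coefficients; solving the [0/2] Pade equations on them gives f(x) = 29/(4*(x - 3/2)**2), whose expansion matches every shown term.
Denominator factor (x - 3/2)^2: pole of order 2 at 3/2, modulus 3/2.
The radius of convergence is the smallest modulus among the singular points: 3/2.

The radius of convergence is 3/2.


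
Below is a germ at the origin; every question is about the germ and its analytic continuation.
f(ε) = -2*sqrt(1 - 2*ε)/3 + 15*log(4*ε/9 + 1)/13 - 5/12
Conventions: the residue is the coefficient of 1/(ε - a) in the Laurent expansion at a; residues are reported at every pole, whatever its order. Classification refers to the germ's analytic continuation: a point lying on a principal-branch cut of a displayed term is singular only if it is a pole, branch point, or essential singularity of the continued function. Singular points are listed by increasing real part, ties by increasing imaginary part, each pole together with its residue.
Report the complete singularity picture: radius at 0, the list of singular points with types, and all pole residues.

Radius of convergence at 0: 1/2.
At -9/4: a logarithmic branch point.
At 1/2: an algebraic (square-root) branch point.

Branch term (15/13)*log(1 - ε/(-9/4)): its argument vanishes at ε = -9/4, a logarithmic branch point, modulus 9/4.
Branch term (-2/3)*sqrt(1 - ε/(1/2)): its argument vanishes at ε = 1/2, a square-root branch point, modulus 1/2.
The radius of convergence is the smallest modulus among the singular points: 1/2.
List the singular points by increasing real part (a conjugate pair: the negative imaginary part first).


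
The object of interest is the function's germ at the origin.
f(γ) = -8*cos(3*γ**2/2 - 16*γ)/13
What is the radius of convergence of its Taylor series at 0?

The factor cos(3*γ**2/2 - 16*γ) is entire and contributes no finite singular point.
The polynomial part has no poles.
No finite singular points: the Taylor series at 0 converges everywhere.

The radius of convergence is infinite.


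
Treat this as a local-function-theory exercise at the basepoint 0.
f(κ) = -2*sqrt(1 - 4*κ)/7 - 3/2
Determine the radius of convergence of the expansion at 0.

The radius of convergence is 1/4.

Branch term (-2/7)*sqrt(1 - κ/(1/4)): its argument vanishes at κ = 1/4, a square-root branch point, modulus 1/4.
The radius of convergence is the smallest modulus among the singular points: 1/4.


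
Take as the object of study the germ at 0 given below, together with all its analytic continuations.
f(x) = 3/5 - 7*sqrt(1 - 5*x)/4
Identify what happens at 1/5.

The point is an algebraic (square-root) branch point.

The term (-7/4)*sqrt(1 - x/(1/5)) has argument 1 - 1/5/(1/5) = 0 at 1/5: a square-root (algebraic, two-sheeted) branch point; the remaining terms are analytic or single-valued there.


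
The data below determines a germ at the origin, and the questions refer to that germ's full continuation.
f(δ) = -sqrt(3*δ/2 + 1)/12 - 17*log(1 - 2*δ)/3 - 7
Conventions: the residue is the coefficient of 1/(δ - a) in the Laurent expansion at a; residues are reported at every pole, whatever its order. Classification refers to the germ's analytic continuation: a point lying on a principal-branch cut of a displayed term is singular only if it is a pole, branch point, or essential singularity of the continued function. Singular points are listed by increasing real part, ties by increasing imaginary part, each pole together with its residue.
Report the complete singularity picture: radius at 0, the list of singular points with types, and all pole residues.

Branch term (-1/12)*sqrt(1 - δ/(-2/3)): its argument vanishes at δ = -2/3, a square-root branch point, modulus 2/3.
Branch term (-17/3)*log(1 - δ/(1/2)): its argument vanishes at δ = 1/2, a logarithmic branch point, modulus 1/2.
The radius of convergence is the smallest modulus among the singular points: 1/2.
List the singular points by increasing real part (a conjugate pair: the negative imaginary part first).

Radius of convergence at 0: 1/2.
At -2/3: an algebraic (square-root) branch point.
At 1/2: a logarithmic branch point.


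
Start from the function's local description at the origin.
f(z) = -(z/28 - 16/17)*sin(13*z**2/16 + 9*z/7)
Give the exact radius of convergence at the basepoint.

The factor -sin(13*z**2/16 + 9*z/7) is entire and contributes no finite singular point.
The polynomial part has no poles.
No finite singular points: the Taylor series at 0 converges everywhere.

The radius of convergence is infinite.


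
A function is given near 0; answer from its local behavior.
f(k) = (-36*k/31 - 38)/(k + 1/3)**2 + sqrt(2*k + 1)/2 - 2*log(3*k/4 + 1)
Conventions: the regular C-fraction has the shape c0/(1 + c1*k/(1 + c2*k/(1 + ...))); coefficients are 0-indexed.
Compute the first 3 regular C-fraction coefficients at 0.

Taylor coefficients (expand at 0): a_0 = -683/2, a_1 = 63257/31, a_2 = -4548805/496.
c0 = a_0 = -683/2. Peel one level at a time: if S = 1 + c*k/S' with S'(0) = 1, then c is the k-coefficient of S and S' = c*k/(S - 1).
S_1 = c0/f = 1 + (126514/21173)*k + (31734489303/3586367432)*k^2 + ...; c1 = 126514/21173.
S_2 = c1*k/(S_1 - 1) = 1 + (-31734489303/21429447376)*k + ...; c2 = -31734489303/21429447376.

The regular C-fraction coefficients are [-683/2, 126514/21173, -31734489303/21429447376].


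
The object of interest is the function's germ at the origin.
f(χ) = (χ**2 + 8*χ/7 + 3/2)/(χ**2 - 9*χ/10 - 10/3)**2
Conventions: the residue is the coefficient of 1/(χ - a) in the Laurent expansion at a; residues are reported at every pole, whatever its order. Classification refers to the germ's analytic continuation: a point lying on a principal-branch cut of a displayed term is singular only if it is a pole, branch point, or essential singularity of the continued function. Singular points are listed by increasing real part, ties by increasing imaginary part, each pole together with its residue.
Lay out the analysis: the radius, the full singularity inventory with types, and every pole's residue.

Denominator factor (χ**2 - 9*χ/10 - 10/3)^2: discriminant 4243/300, real irrational roots 9/20 + (1/60)*sqrt(12729) and 9/20 - (1/60)*sqrt(12729); poles of order 2, moduli 9/20 + (1/60)*sqrt(12729) and -9/20 + (1/60)*sqrt(12729).
The radius of convergence is the smallest modulus among the singular points: -9/20 + (1/60)*sqrt(12729).
The factor χ**2 - 9*χ/10 - 10/3 splits as (χ - a)(χ - a') with a = 9/20 - (1/60)*sqrt(12729), a' = 9/20 + (1/60)*sqrt(12729). At the order-2 pole a set g(χ) = (χ - a)^2*f(χ) = [χ**2 + 8*χ/7 + 3/2] / (χ - a')^2.
Order-2 pole: residue = g'(a); g'(9/20 - (1/60)*sqrt(12729)) = -(55400/126021343)*sqrt(12729), so the residue is -(55400/126021343)*sqrt(12729).
The factor χ**2 - 9*χ/10 - 10/3 splits as (χ - a)(χ - a') with a = 9/20 + (1/60)*sqrt(12729), a' = 9/20 - (1/60)*sqrt(12729). At the order-2 pole a set g(χ) = (χ - a)^2*f(χ) = [χ**2 + 8*χ/7 + 3/2] / (χ - a')^2.
Order-2 pole: residue = g'(a); g'(9/20 + (1/60)*sqrt(12729)) = (55400/126021343)*sqrt(12729), so the residue is (55400/126021343)*sqrt(12729).
List the singular points by increasing real part (a conjugate pair: the negative imaginary part first).

Radius of convergence at 0: -9/20 + (1/60)*sqrt(12729).
At 9/20 - (1/60)*sqrt(12729): a pole of order 2; residue -(55400/126021343)*sqrt(12729).
At 9/20 + (1/60)*sqrt(12729): a pole of order 2; residue (55400/126021343)*sqrt(12729).


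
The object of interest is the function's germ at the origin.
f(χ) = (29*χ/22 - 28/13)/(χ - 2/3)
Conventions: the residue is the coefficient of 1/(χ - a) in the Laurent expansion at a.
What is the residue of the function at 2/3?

At the order-1 pole 2/3 set g(χ) = (χ - (2/3))*f(χ) = 29*χ/22 - 28/13.
Simple pole: residue = g(a) at a = 2/3, which is -547/429.

The residue is -547/429.


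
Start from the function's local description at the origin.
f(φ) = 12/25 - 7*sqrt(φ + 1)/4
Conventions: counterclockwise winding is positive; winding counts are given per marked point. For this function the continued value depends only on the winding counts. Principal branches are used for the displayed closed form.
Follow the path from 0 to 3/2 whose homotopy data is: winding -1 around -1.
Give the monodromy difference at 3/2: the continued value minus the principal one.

Continued minus principal equals (7/4)*sqrt(10).

The rational part is single-valued and drops out of the difference; each branch term changes only by its own monodromy.
(-7/4)*sqrt(1 - φ/(-1)): winding -1 is odd, the square root flips sign, contributing -2*(-7/4)*sqrt(1 - (3/2)/(-1)) = -2*(-7/4)*sqrt(5/2) = (7/4)*sqrt(10).
Summing the contributions at φ = 3/2 gives (7/4)*sqrt(10).


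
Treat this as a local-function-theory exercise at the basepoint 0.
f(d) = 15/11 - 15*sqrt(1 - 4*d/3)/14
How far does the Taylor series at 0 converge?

The radius of convergence is 3/4.

Branch term (-15/14)*sqrt(1 - d/(3/4)): its argument vanishes at d = 3/4, a square-root branch point, modulus 3/4.
The radius of convergence is the smallest modulus among the singular points: 3/4.


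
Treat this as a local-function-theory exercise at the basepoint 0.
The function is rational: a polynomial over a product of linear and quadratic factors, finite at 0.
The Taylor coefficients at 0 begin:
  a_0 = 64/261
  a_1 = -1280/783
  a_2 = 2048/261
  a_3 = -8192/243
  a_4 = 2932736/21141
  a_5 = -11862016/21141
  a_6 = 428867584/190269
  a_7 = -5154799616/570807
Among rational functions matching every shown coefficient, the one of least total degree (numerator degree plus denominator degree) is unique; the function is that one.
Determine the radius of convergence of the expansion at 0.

The radius of convergence is 1/4.

No rational of total degree below 3 reproduces all 8 coefficients; solving the [0/3] Pade equations on them gives f(χ) = 1/(29*(χ + 1/4)*(χ + 3/4)**2), whose expansion matches every shown term.
Denominator factor (χ + 1/4): pole of order 1 at -1/4, modulus 1/4.
Denominator factor (χ + 3/4)^2: pole of order 2 at -3/4, modulus 3/4.
The radius of convergence is the smallest modulus among the singular points: 1/4.


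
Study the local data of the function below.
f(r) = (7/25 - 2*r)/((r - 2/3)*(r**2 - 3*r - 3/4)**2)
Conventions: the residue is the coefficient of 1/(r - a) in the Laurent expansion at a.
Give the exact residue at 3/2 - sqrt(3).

The residue is 17064/172225 - (1804/103335)*sqrt(3).

The factor r**2 - 3*r - 3/4 splits as (r - a)(r - a') with a = 3/2 - sqrt(3), a' = 3/2 + sqrt(3). At the order-2 pole a set g(r) = (r - a)^2*f(r) = [(7/25 - 2*r)/(r - 2/3)] / (r - a')^2.
Order-2 pole: residue = g'(a); g'(3/2 - sqrt(3)) = 17064/172225 - (1804/103335)*sqrt(3), so the residue is 17064/172225 - (1804/103335)*sqrt(3).


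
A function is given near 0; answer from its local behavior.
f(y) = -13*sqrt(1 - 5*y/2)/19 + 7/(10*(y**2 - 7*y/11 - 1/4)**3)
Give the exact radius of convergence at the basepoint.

The radius of convergence is -7/22 + (1/22)*sqrt(170).

Denominator factor (y**2 - 7*y/11 - 1/4)^3: discriminant 170/121, real irrational roots 7/22 + (1/22)*sqrt(170) and 7/22 - (1/22)*sqrt(170); poles of order 3, moduli 7/22 + (1/22)*sqrt(170) and -7/22 + (1/22)*sqrt(170).
Branch term (-13/19)*sqrt(1 - y/(2/5)): its argument vanishes at y = 2/5, a square-root branch point, modulus 2/5.
The radius of convergence is the smallest modulus among the singular points: -7/22 + (1/22)*sqrt(170).


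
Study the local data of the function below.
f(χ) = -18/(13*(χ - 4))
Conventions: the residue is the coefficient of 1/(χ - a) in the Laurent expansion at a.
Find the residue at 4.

At the order-1 pole 4 set g(χ) = (χ - (4))*f(χ) = -18/13.
Simple pole: residue = g(a) at a = 4, which is -18/13.

The residue is -18/13.
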